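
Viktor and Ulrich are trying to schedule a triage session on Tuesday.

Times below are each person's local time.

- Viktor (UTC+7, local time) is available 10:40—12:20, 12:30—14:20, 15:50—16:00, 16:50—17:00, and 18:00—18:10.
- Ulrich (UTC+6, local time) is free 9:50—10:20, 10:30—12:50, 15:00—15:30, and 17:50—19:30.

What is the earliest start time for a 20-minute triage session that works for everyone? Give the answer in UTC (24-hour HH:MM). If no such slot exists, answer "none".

Viktor → UTC: 03:40–05:20, 05:30–07:20, 08:50–09:00, 09:50–10:00, 11:00–11:10.
Ulrich → UTC: 03:50–04:20, 04:30–06:50, 09:00–09:30, 11:50–13:30.
Viktor ∩ Ulrich: 03:50–04:20, 04:30–05:20, 05:30–06:50.
Windows ≥ 20 min: 03:50–04:20, 04:30–05:20, 05:30–06:50.
Earliest such window starts at 03:50.

03:50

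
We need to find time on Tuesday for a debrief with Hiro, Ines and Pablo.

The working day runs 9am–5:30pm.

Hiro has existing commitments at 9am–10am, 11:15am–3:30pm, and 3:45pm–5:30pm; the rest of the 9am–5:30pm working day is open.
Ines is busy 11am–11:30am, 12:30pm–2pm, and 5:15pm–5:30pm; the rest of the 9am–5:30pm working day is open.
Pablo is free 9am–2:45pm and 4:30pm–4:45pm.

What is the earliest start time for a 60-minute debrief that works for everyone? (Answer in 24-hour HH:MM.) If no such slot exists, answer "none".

10:00

Hiro free within 09:00–17:30: 10:00–11:15, 15:30–15:45.
Ines free within 09:00–17:30: 09:00–11:00, 11:30–12:30, 14:00–17:15.
Hiro ∩ Ines: 10:00–11:00, 15:30–15:45.
Hiro ∩ Ines ∩ Pablo: 10:00–11:00.
Windows ≥ 60 min: 10:00–11:00.
Earliest such window starts at 10:00.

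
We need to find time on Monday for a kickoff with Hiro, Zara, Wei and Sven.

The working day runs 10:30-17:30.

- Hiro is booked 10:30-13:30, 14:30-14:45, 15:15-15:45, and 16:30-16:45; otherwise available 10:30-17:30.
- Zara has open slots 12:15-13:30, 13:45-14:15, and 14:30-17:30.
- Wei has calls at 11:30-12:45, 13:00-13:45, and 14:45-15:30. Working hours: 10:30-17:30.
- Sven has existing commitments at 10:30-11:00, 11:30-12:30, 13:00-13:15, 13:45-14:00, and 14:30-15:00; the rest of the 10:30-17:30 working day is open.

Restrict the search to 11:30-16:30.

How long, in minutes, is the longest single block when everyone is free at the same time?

45 minutes

Hiro free within 10:30–17:30: 13:30–14:30, 14:45–15:15, 15:45–16:30, 16:45–17:30.
Wei free within 10:30–17:30: 10:30–11:30, 12:45–13:00, 13:45–14:45, 15:30–17:30.
Sven free within 10:30–17:30: 11:00–11:30, 12:30–13:00, 13:15–13:45, 14:00–14:30, 15:00–17:30.
Hiro ∩ Zara: 13:45–14:15, 14:45–15:15, 15:45–16:30, 16:45–17:30.
Hiro ∩ Zara ∩ Wei: 13:45–14:15, 15:45–16:30, 16:45–17:30.
Hiro ∩ Zara ∩ Wei ∩ Sven: 14:00–14:15, 15:45–16:30, 16:45–17:30.
Restricted to 11:30–16:30: 14:00–14:15, 15:45–16:30.
Common window lengths: 15, 45 min; longest is 45.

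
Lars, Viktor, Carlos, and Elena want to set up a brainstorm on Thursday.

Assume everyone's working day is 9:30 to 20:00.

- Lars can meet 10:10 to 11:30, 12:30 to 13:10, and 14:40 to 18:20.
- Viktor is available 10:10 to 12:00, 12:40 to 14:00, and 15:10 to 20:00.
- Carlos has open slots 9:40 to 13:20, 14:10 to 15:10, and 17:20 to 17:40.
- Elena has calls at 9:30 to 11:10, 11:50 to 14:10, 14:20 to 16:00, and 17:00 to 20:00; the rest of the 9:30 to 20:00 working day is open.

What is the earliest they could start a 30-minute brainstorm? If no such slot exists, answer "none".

none

Elena free within 09:30–20:00: 11:10–11:50, 14:10–14:20, 16:00–17:00.
Lars ∩ Viktor: 10:10–11:30, 12:40–13:10, 15:10–18:20.
Lars ∩ Viktor ∩ Carlos: 10:10–11:30, 12:40–13:10, 17:20–17:40.
Lars ∩ Viktor ∩ Carlos ∩ Elena: 11:10–11:30.
Windows ≥ 30 min: (none).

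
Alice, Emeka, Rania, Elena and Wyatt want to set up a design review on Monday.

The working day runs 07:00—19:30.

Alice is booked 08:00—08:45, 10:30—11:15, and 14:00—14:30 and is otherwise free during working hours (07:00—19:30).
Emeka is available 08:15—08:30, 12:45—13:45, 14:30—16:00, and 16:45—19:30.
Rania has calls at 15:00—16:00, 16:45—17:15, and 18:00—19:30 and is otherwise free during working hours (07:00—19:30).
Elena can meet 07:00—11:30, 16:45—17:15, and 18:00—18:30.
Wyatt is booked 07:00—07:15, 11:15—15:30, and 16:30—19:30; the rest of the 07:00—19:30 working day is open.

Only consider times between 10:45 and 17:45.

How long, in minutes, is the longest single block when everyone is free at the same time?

Alice free within 07:00–19:30: 07:00–08:00, 08:45–10:30, 11:15–14:00, 14:30–19:30.
Rania free within 07:00–19:30: 07:00–15:00, 16:00–16:45, 17:15–18:00.
Wyatt free within 07:00–19:30: 07:15–11:15, 15:30–16:30.
Alice ∩ Emeka: 12:45–13:45, 14:30–16:00, 16:45–19:30.
Alice ∩ Emeka ∩ Rania: 12:45–13:45, 14:30–15:00, 17:15–18:00.
Alice ∩ Emeka ∩ Rania ∩ Elena: (none).
Alice ∩ Emeka ∩ Rania ∩ Elena ∩ Wyatt: (none).
Restricted to 10:45–17:45: (none).
No common window.

0 minutes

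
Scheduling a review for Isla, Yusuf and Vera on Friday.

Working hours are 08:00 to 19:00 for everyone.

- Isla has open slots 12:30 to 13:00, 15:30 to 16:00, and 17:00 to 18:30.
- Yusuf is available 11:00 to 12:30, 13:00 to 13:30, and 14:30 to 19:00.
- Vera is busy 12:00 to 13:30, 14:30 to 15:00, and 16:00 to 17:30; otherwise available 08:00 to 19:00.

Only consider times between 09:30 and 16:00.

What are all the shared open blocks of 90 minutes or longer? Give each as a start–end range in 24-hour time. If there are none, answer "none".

none

Vera free within 08:00–19:00: 08:00–12:00, 13:30–14:30, 15:00–16:00, 17:30–19:00.
Isla ∩ Yusuf: 15:30–16:00, 17:00–18:30.
Isla ∩ Yusuf ∩ Vera: 15:30–16:00, 17:30–18:30.
Restricted to 09:30–16:00: 15:30–16:00.
Windows ≥ 90 min: (none).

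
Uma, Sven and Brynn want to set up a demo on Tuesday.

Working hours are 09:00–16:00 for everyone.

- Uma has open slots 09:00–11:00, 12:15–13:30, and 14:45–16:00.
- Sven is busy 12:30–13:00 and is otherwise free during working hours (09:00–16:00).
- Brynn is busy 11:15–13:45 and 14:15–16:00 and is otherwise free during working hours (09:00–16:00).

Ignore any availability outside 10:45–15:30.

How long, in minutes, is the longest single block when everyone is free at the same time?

15 minutes

Sven free within 09:00–16:00: 09:00–12:30, 13:00–16:00.
Brynn free within 09:00–16:00: 09:00–11:15, 13:45–14:15.
Uma ∩ Sven: 09:00–11:00, 12:15–12:30, 13:00–13:30, 14:45–16:00.
Uma ∩ Sven ∩ Brynn: 09:00–11:00.
Restricted to 10:45–15:30: 10:45–11:00.
Single common window of 15 minutes.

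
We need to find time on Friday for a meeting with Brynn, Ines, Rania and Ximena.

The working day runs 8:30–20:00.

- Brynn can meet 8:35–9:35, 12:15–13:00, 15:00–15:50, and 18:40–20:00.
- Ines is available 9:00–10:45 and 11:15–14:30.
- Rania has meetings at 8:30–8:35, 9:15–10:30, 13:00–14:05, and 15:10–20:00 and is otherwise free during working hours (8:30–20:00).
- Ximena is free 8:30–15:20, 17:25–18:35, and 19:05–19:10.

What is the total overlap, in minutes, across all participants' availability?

60 minutes

Rania free within 08:30–20:00: 08:35–09:15, 10:30–13:00, 14:05–15:10.
Brynn ∩ Ines: 09:00–09:35, 12:15–13:00.
Brynn ∩ Ines ∩ Rania: 09:00–09:15, 12:15–13:00.
Brynn ∩ Ines ∩ Rania ∩ Ximena: 09:00–09:15, 12:15–13:00.
Total common minutes: 15 + 45 = 60.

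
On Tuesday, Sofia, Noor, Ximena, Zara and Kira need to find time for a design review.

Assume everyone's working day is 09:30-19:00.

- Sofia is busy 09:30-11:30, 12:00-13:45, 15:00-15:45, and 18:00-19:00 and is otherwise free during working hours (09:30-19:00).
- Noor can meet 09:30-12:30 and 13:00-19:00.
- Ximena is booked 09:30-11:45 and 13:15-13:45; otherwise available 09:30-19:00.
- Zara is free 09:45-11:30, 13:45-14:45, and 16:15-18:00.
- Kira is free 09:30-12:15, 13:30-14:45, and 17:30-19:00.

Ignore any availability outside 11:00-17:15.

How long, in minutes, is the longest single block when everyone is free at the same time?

Sofia free within 09:30–19:00: 11:30–12:00, 13:45–15:00, 15:45–18:00.
Ximena free within 09:30–19:00: 11:45–13:15, 13:45–19:00.
Sofia ∩ Noor: 11:30–12:00, 13:45–15:00, 15:45–18:00.
Sofia ∩ Noor ∩ Ximena: 11:45–12:00, 13:45–15:00, 15:45–18:00.
Sofia ∩ Noor ∩ Ximena ∩ Zara: 13:45–14:45, 16:15–18:00.
Sofia ∩ Noor ∩ Ximena ∩ Zara ∩ Kira: 13:45–14:45, 17:30–18:00.
Restricted to 11:00–17:15: 13:45–14:45.
Single common window of 60 minutes.

60 minutes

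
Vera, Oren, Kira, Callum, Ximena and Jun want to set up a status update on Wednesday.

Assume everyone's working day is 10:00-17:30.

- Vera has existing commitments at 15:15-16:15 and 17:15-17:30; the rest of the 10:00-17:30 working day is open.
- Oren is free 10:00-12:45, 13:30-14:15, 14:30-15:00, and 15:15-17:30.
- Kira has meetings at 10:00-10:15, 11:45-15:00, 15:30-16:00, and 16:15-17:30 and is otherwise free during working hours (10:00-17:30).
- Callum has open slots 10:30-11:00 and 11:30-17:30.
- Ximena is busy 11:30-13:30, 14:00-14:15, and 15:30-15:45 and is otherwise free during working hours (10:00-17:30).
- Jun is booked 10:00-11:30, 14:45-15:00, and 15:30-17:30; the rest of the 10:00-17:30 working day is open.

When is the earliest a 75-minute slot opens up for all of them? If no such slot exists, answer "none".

none

Vera free within 10:00–17:30: 10:00–15:15, 16:15–17:15.
Kira free within 10:00–17:30: 10:15–11:45, 15:00–15:30, 16:00–16:15.
Ximena free within 10:00–17:30: 10:00–11:30, 13:30–14:00, 14:15–15:30, 15:45–17:30.
Jun free within 10:00–17:30: 11:30–14:45, 15:00–15:30.
Vera ∩ Oren: 10:00–12:45, 13:30–14:15, 14:30–15:00, 16:15–17:15.
Vera ∩ Oren ∩ Kira: 10:15–11:45.
Vera ∩ Oren ∩ Kira ∩ Callum: 10:30–11:00, 11:30–11:45.
Vera ∩ Oren ∩ Kira ∩ Callum ∩ Ximena: 10:30–11:00.
Vera ∩ Oren ∩ Kira ∩ Callum ∩ Ximena ∩ Jun: (none).
Windows ≥ 75 min: (none).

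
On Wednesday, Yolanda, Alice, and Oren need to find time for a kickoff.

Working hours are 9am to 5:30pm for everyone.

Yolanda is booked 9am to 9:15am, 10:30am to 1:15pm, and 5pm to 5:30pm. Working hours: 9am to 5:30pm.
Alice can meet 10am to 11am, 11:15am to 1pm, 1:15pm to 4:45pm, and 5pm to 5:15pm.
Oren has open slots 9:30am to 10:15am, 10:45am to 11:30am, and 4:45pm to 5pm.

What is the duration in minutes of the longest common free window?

Yolanda free within 09:00–17:30: 09:15–10:30, 13:15–17:00.
Yolanda ∩ Alice: 10:00–10:30, 13:15–16:45.
Yolanda ∩ Alice ∩ Oren: 10:00–10:15.
Single common window of 15 minutes.

15 minutes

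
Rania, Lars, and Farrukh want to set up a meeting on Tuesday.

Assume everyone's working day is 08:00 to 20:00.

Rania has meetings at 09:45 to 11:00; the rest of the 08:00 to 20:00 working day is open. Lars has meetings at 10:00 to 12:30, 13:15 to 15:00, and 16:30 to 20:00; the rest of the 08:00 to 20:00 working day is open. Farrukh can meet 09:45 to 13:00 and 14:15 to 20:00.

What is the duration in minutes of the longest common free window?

Rania free within 08:00–20:00: 08:00–09:45, 11:00–20:00.
Lars free within 08:00–20:00: 08:00–10:00, 12:30–13:15, 15:00–16:30.
Rania ∩ Lars: 08:00–09:45, 12:30–13:15, 15:00–16:30.
Rania ∩ Lars ∩ Farrukh: 12:30–13:00, 15:00–16:30.
Common window lengths: 30, 90 min; longest is 90.

90 minutes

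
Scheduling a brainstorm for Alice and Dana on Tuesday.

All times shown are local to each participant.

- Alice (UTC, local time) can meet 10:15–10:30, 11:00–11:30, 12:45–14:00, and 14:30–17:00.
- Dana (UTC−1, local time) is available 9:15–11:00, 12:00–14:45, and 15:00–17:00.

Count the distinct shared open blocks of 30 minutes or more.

Alice → UTC: 10:15–10:30, 11:00–11:30, 12:45–14:00, 14:30–17:00.
Dana → UTC: 10:15–12:00, 13:00–15:45, 16:00–18:00.
Alice ∩ Dana: 10:15–10:30, 11:00–11:30, 13:00–14:00, 14:30–15:45, 16:00–17:00.
Windows ≥ 30 min: 11:00–11:30, 13:00–14:00, 14:30–15:45, 16:00–17:00.
That's 4 windows.

4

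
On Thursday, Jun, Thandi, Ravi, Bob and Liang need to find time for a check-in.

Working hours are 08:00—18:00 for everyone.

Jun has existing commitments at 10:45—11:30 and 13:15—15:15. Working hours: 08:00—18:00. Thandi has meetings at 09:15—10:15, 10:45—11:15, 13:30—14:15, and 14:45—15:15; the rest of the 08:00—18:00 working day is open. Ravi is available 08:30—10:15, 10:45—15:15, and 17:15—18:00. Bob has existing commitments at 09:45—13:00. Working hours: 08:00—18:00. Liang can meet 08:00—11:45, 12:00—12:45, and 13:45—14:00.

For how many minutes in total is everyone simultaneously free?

45 minutes

Jun free within 08:00–18:00: 08:00–10:45, 11:30–13:15, 15:15–18:00.
Thandi free within 08:00–18:00: 08:00–09:15, 10:15–10:45, 11:15–13:30, 14:15–14:45, 15:15–18:00.
Bob free within 08:00–18:00: 08:00–09:45, 13:00–18:00.
Jun ∩ Thandi: 08:00–09:15, 10:15–10:45, 11:30–13:15, 15:15–18:00.
Jun ∩ Thandi ∩ Ravi: 08:30–09:15, 11:30–13:15, 17:15–18:00.
Jun ∩ Thandi ∩ Ravi ∩ Bob: 08:30–09:15, 13:00–13:15, 17:15–18:00.
Jun ∩ Thandi ∩ Ravi ∩ Bob ∩ Liang: 08:30–09:15.
Total common minutes: 45.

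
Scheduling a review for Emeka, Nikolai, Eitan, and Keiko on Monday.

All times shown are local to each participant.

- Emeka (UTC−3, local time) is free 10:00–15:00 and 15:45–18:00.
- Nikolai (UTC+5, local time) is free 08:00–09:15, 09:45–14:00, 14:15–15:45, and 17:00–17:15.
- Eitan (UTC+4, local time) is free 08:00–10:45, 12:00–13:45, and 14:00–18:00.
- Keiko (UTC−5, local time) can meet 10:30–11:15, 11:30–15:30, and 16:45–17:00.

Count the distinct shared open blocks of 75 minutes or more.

Emeka → UTC: 13:00–18:00, 18:45–21:00.
Nikolai → UTC: 03:00–04:15, 04:45–09:00, 09:15–10:45, 12:00–12:15.
Eitan → UTC: 04:00–06:45, 08:00–09:45, 10:00–14:00.
Keiko → UTC: 15:30–16:15, 16:30–20:30, 21:45–22:00.
Emeka ∩ Nikolai: (none).
Emeka ∩ Nikolai ∩ Eitan: (none).
Emeka ∩ Nikolai ∩ Eitan ∩ Keiko: (none).
Windows ≥ 75 min: (none).
That's 0 windows.

0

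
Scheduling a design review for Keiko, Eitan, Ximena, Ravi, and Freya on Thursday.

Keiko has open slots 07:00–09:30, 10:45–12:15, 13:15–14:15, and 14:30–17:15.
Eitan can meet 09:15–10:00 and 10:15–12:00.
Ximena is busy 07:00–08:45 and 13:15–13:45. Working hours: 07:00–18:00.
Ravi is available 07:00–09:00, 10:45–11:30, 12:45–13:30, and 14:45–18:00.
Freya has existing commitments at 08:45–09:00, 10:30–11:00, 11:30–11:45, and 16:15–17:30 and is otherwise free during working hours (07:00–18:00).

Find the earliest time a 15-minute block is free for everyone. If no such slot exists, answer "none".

Ximena free within 07:00–18:00: 08:45–13:15, 13:45–18:00.
Freya free within 07:00–18:00: 07:00–08:45, 09:00–10:30, 11:00–11:30, 11:45–16:15, 17:30–18:00.
Keiko ∩ Eitan: 09:15–09:30, 10:45–12:00.
Keiko ∩ Eitan ∩ Ximena: 09:15–09:30, 10:45–12:00.
Keiko ∩ Eitan ∩ Ximena ∩ Ravi: 10:45–11:30.
Keiko ∩ Eitan ∩ Ximena ∩ Ravi ∩ Freya: 11:00–11:30.
Windows ≥ 15 min: 11:00–11:30.
Earliest such window starts at 11:00.

11:00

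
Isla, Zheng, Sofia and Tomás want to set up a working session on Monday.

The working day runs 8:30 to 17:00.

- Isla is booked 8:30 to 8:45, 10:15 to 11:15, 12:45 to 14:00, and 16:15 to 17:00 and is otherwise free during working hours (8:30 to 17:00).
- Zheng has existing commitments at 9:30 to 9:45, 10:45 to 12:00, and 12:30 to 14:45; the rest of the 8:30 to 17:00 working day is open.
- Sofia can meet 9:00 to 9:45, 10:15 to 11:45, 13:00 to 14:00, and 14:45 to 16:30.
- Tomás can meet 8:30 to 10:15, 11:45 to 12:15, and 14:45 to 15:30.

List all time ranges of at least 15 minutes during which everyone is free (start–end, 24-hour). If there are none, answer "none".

Isla free within 08:30–17:00: 08:45–10:15, 11:15–12:45, 14:00–16:15.
Zheng free within 08:30–17:00: 08:30–09:30, 09:45–10:45, 12:00–12:30, 14:45–17:00.
Isla ∩ Zheng: 08:45–09:30, 09:45–10:15, 12:00–12:30, 14:45–16:15.
Isla ∩ Zheng ∩ Sofia: 09:00–09:30, 14:45–16:15.
Isla ∩ Zheng ∩ Sofia ∩ Tomás: 09:00–09:30, 14:45–15:30.
Windows ≥ 15 min: 09:00–09:30, 14:45–15:30.

09:00–09:30, 14:45–15:30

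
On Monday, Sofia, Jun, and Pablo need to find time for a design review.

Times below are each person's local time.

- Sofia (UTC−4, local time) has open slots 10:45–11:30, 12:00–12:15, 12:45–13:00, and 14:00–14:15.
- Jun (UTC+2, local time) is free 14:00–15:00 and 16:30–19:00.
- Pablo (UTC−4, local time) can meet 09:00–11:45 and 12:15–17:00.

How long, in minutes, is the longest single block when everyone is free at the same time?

Sofia → UTC: 14:45–15:30, 16:00–16:15, 16:45–17:00, 18:00–18:15.
Jun → UTC: 12:00–13:00, 14:30–17:00.
Pablo → UTC: 13:00–15:45, 16:15–21:00.
Sofia ∩ Jun: 14:45–15:30, 16:00–16:15, 16:45–17:00.
Sofia ∩ Jun ∩ Pablo: 14:45–15:30, 16:45–17:00.
Common window lengths: 45, 15 min; longest is 45.

45 minutes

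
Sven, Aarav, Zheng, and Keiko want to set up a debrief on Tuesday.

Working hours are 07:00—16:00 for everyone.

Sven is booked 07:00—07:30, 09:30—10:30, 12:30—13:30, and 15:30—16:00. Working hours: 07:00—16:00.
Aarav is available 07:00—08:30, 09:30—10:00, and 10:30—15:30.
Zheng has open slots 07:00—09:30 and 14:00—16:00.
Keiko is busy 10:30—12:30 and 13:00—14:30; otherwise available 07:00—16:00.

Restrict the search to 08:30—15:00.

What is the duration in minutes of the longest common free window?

30 minutes

Sven free within 07:00–16:00: 07:30–09:30, 10:30–12:30, 13:30–15:30.
Keiko free within 07:00–16:00: 07:00–10:30, 12:30–13:00, 14:30–16:00.
Sven ∩ Aarav: 07:30–08:30, 10:30–12:30, 13:30–15:30.
Sven ∩ Aarav ∩ Zheng: 07:30–08:30, 14:00–15:30.
Sven ∩ Aarav ∩ Zheng ∩ Keiko: 07:30–08:30, 14:30–15:30.
Restricted to 08:30–15:00: 14:30–15:00.
Single common window of 30 minutes.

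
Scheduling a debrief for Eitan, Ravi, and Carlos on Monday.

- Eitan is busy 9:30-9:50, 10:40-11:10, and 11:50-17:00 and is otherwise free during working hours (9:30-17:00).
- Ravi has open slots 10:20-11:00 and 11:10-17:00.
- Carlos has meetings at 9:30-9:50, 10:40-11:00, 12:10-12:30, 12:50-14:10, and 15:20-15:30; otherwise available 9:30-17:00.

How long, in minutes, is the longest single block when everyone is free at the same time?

Eitan free within 09:30–17:00: 09:50–10:40, 11:10–11:50.
Carlos free within 09:30–17:00: 09:50–10:40, 11:00–12:10, 12:30–12:50, 14:10–15:20, 15:30–17:00.
Eitan ∩ Ravi: 10:20–10:40, 11:10–11:50.
Eitan ∩ Ravi ∩ Carlos: 10:20–10:40, 11:10–11:50.
Common window lengths: 20, 40 min; longest is 40.

40 minutes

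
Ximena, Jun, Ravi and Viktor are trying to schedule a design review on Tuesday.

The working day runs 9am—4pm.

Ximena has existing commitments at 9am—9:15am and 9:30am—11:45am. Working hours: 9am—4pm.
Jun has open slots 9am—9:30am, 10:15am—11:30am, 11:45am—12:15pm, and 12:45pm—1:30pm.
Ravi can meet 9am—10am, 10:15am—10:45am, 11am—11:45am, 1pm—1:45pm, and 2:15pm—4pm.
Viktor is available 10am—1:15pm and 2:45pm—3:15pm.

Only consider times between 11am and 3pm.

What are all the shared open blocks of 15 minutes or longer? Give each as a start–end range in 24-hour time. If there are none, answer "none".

13:00–13:15

Ximena free within 09:00–16:00: 09:15–09:30, 11:45–16:00.
Ximena ∩ Jun: 09:15–09:30, 11:45–12:15, 12:45–13:30.
Ximena ∩ Jun ∩ Ravi: 09:15–09:30, 13:00–13:30.
Ximena ∩ Jun ∩ Ravi ∩ Viktor: 13:00–13:15.
Restricted to 11:00–15:00: 13:00–13:15.
Windows ≥ 15 min: 13:00–13:15.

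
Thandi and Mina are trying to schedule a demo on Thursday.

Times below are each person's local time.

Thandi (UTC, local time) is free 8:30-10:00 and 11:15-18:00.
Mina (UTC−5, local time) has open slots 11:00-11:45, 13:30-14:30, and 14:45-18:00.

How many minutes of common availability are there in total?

45 minutes

Thandi → UTC: 08:30–10:00, 11:15–18:00.
Mina → UTC: 16:00–16:45, 18:30–19:30, 19:45–23:00.
Thandi ∩ Mina: 16:00–16:45.
Total common minutes: 45.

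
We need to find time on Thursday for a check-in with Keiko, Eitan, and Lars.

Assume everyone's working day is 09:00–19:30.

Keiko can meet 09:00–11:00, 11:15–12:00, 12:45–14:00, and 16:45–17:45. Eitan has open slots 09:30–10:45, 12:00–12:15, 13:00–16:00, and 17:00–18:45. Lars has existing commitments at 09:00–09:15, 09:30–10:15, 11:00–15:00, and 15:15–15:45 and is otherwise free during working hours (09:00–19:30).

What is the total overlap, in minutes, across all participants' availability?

75 minutes

Lars free within 09:00–19:30: 09:15–09:30, 10:15–11:00, 15:00–15:15, 15:45–19:30.
Keiko ∩ Eitan: 09:30–10:45, 13:00–14:00, 17:00–17:45.
Keiko ∩ Eitan ∩ Lars: 10:15–10:45, 17:00–17:45.
Total common minutes: 30 + 45 = 75.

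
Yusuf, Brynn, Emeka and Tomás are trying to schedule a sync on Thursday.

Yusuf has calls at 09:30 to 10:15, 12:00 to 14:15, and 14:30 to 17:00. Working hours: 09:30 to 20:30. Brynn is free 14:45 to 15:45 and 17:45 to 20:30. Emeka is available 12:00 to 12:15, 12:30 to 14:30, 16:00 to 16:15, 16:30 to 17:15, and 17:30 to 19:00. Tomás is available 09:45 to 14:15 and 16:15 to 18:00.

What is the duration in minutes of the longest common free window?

15 minutes

Yusuf free within 09:30–20:30: 10:15–12:00, 14:15–14:30, 17:00–20:30.
Yusuf ∩ Brynn: 17:45–20:30.
Yusuf ∩ Brynn ∩ Emeka: 17:45–19:00.
Yusuf ∩ Brynn ∩ Emeka ∩ Tomás: 17:45–18:00.
Single common window of 15 minutes.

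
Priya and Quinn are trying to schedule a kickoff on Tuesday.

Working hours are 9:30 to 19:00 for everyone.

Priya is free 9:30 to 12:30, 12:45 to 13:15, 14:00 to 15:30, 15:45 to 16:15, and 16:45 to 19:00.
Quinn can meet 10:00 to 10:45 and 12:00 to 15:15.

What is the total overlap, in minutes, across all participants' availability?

180 minutes

Priya ∩ Quinn: 10:00–10:45, 12:00–12:30, 12:45–13:15, 14:00–15:15.
Total common minutes: 45 + 30 + 30 + 75 = 180.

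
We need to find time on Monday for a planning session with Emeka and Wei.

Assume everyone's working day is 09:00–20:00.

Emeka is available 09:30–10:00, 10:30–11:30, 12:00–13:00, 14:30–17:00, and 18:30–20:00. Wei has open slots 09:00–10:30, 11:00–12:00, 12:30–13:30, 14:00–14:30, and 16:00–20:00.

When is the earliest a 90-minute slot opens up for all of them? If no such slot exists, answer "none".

18:30

Emeka ∩ Wei: 09:30–10:00, 11:00–11:30, 12:30–13:00, 16:00–17:00, 18:30–20:00.
Windows ≥ 90 min: 18:30–20:00.
Earliest such window starts at 18:30.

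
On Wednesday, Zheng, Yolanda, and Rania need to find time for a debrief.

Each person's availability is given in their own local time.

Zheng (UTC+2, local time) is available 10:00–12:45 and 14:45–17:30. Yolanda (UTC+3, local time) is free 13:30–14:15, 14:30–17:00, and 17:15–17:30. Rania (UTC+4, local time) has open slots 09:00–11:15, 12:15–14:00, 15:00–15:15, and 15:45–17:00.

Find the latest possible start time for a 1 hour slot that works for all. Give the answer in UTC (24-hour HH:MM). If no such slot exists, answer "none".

Zheng → UTC: 08:00–10:45, 12:45–15:30.
Yolanda → UTC: 10:30–11:15, 11:30–14:00, 14:15–14:30.
Rania → UTC: 05:00–07:15, 08:15–10:00, 11:00–11:15, 11:45–13:00.
Zheng ∩ Yolanda: 10:30–10:45, 12:45–14:00, 14:15–14:30.
Zheng ∩ Yolanda ∩ Rania: 12:45–13:00.
Windows ≥ 60 min: (none).

none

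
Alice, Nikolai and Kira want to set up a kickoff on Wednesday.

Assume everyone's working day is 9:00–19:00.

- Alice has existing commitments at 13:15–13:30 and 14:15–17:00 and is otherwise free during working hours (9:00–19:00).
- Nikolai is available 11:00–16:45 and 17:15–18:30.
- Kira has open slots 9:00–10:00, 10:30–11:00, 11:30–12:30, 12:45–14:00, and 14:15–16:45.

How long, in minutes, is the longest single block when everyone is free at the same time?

Alice free within 09:00–19:00: 09:00–13:15, 13:30–14:15, 17:00–19:00.
Alice ∩ Nikolai: 11:00–13:15, 13:30–14:15, 17:15–18:30.
Alice ∩ Nikolai ∩ Kira: 11:30–12:30, 12:45–13:15, 13:30–14:00.
Common window lengths: 60, 30, 30 min; longest is 60.

60 minutes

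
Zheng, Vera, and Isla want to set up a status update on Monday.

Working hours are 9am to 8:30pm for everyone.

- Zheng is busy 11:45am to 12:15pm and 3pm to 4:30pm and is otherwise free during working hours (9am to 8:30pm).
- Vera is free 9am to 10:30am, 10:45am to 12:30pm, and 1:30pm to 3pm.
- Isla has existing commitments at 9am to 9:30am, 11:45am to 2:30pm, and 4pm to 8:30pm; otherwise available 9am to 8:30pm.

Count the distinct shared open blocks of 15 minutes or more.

Zheng free within 09:00–20:30: 09:00–11:45, 12:15–15:00, 16:30–20:30.
Isla free within 09:00–20:30: 09:30–11:45, 14:30–16:00.
Zheng ∩ Vera: 09:00–10:30, 10:45–11:45, 12:15–12:30, 13:30–15:00.
Zheng ∩ Vera ∩ Isla: 09:30–10:30, 10:45–11:45, 14:30–15:00.
Windows ≥ 15 min: 09:30–10:30, 10:45–11:45, 14:30–15:00.
That's 3 windows.

3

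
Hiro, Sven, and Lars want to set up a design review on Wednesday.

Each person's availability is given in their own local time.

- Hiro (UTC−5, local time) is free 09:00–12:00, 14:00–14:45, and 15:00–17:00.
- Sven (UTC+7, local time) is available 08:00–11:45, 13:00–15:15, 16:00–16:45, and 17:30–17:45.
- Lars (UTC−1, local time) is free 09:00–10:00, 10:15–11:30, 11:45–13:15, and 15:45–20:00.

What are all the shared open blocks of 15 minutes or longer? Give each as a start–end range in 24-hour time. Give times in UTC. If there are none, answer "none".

none

Hiro → UTC: 14:00–17:00, 19:00–19:45, 20:00–22:00.
Sven → UTC: 01:00–04:45, 06:00–08:15, 09:00–09:45, 10:30–10:45.
Lars → UTC: 10:00–11:00, 11:15–12:30, 12:45–14:15, 16:45–21:00.
Hiro ∩ Sven: (none).
Hiro ∩ Sven ∩ Lars: (none).
Windows ≥ 15 min: (none).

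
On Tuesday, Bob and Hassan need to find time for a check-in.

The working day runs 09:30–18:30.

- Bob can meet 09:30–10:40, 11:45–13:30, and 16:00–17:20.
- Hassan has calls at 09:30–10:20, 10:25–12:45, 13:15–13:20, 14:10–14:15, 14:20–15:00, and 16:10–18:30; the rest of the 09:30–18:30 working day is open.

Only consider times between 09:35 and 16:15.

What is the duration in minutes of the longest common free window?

Hassan free within 09:30–18:30: 10:20–10:25, 12:45–13:15, 13:20–14:10, 14:15–14:20, 15:00–16:10.
Bob ∩ Hassan: 10:20–10:25, 12:45–13:15, 13:20–13:30, 16:00–16:10.
Restricted to 09:35–16:15: 10:20–10:25, 12:45–13:15, 13:20–13:30, 16:00–16:10.
Common window lengths: 5, 30, 10, 10 min; longest is 30.

30 minutes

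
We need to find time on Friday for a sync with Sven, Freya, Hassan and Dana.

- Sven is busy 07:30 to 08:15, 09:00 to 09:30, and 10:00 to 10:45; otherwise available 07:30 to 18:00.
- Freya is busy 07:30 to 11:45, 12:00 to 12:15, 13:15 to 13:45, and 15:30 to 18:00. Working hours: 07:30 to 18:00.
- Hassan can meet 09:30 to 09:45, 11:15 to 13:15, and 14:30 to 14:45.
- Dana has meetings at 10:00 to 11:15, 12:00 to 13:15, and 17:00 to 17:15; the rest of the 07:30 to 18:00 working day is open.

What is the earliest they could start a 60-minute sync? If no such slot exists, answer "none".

Sven free within 07:30–18:00: 08:15–09:00, 09:30–10:00, 10:45–18:00.
Freya free within 07:30–18:00: 11:45–12:00, 12:15–13:15, 13:45–15:30.
Dana free within 07:30–18:00: 07:30–10:00, 11:15–12:00, 13:15–17:00, 17:15–18:00.
Sven ∩ Freya: 11:45–12:00, 12:15–13:15, 13:45–15:30.
Sven ∩ Freya ∩ Hassan: 11:45–12:00, 12:15–13:15, 14:30–14:45.
Sven ∩ Freya ∩ Hassan ∩ Dana: 11:45–12:00, 14:30–14:45.
Windows ≥ 60 min: (none).

none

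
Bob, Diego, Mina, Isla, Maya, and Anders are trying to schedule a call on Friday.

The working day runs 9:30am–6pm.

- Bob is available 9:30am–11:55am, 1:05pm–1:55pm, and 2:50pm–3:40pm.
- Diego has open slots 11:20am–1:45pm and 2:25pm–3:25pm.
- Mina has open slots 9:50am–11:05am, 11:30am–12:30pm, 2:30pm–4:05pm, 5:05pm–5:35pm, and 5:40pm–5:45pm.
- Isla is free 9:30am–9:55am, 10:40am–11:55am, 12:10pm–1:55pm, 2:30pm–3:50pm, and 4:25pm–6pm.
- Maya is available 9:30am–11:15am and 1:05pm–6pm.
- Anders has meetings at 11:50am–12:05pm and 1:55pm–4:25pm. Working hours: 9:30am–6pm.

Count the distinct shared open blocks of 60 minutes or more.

0

Anders free within 09:30–18:00: 09:30–11:50, 12:05–13:55, 16:25–18:00.
Bob ∩ Diego: 11:20–11:55, 13:05–13:45, 14:50–15:25.
Bob ∩ Diego ∩ Mina: 11:30–11:55, 14:50–15:25.
Bob ∩ Diego ∩ Mina ∩ Isla: 11:30–11:55, 14:50–15:25.
Bob ∩ Diego ∩ Mina ∩ Isla ∩ Maya: 14:50–15:25.
Bob ∩ Diego ∩ Mina ∩ Isla ∩ Maya ∩ Anders: (none).
Windows ≥ 60 min: (none).
That's 0 windows.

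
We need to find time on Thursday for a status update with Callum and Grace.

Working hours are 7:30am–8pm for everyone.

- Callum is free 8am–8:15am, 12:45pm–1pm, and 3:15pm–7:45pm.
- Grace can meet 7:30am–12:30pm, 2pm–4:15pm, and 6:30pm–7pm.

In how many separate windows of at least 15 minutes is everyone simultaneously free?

3

Callum ∩ Grace: 08:00–08:15, 15:15–16:15, 18:30–19:00.
Windows ≥ 15 min: 08:00–08:15, 15:15–16:15, 18:30–19:00.
That's 3 windows.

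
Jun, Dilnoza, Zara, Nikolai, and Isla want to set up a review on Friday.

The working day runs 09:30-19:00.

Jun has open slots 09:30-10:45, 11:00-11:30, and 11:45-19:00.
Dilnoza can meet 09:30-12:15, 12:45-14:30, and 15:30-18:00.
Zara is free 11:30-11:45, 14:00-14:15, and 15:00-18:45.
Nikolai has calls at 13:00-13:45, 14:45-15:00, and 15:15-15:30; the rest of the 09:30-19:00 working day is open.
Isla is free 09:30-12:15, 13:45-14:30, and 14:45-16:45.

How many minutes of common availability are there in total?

Nikolai free within 09:30–19:00: 09:30–13:00, 13:45–14:45, 15:00–15:15, 15:30–19:00.
Jun ∩ Dilnoza: 09:30–10:45, 11:00–11:30, 11:45–12:15, 12:45–14:30, 15:30–18:00.
Jun ∩ Dilnoza ∩ Zara: 14:00–14:15, 15:30–18:00.
Jun ∩ Dilnoza ∩ Zara ∩ Nikolai: 14:00–14:15, 15:30–18:00.
Jun ∩ Dilnoza ∩ Zara ∩ Nikolai ∩ Isla: 14:00–14:15, 15:30–16:45.
Total common minutes: 15 + 75 = 90.

90 minutes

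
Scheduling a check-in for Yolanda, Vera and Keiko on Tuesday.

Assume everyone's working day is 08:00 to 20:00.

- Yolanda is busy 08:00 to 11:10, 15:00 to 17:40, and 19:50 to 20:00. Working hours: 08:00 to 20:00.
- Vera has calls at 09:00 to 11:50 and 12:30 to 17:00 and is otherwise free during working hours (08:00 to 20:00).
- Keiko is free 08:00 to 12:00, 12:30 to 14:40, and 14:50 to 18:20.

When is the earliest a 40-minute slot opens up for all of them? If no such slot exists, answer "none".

17:40

Yolanda free within 08:00–20:00: 11:10–15:00, 17:40–19:50.
Vera free within 08:00–20:00: 08:00–09:00, 11:50–12:30, 17:00–20:00.
Yolanda ∩ Vera: 11:50–12:30, 17:40–19:50.
Yolanda ∩ Vera ∩ Keiko: 11:50–12:00, 17:40–18:20.
Windows ≥ 40 min: 17:40–18:20.
Earliest such window starts at 17:40.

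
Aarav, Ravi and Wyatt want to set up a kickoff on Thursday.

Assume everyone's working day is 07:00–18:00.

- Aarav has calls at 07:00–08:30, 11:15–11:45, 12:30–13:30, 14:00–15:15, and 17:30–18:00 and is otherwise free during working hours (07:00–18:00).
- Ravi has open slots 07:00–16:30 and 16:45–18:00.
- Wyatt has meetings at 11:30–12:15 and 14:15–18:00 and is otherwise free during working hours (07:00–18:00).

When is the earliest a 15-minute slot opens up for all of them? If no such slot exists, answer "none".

08:30

Aarav free within 07:00–18:00: 08:30–11:15, 11:45–12:30, 13:30–14:00, 15:15–17:30.
Wyatt free within 07:00–18:00: 07:00–11:30, 12:15–14:15.
Aarav ∩ Ravi: 08:30–11:15, 11:45–12:30, 13:30–14:00, 15:15–16:30, 16:45–17:30.
Aarav ∩ Ravi ∩ Wyatt: 08:30–11:15, 12:15–12:30, 13:30–14:00.
Windows ≥ 15 min: 08:30–11:15, 12:15–12:30, 13:30–14:00.
Earliest such window starts at 08:30.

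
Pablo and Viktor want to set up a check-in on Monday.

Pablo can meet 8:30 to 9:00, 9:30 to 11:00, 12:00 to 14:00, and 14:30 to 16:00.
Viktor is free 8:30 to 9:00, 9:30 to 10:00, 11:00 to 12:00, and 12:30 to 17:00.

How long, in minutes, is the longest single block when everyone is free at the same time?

90 minutes

Pablo ∩ Viktor: 08:30–09:00, 09:30–10:00, 12:30–14:00, 14:30–16:00.
Common window lengths: 30, 30, 90, 90 min; longest is 90.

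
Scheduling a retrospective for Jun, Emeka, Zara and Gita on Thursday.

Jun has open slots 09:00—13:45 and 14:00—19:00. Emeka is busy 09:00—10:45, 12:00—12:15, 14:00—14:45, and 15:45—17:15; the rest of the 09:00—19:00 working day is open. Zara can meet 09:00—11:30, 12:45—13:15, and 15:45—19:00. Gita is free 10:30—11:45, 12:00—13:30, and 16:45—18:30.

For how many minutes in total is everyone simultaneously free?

Emeka free within 09:00–19:00: 10:45–12:00, 12:15–14:00, 14:45–15:45, 17:15–19:00.
Jun ∩ Emeka: 10:45–12:00, 12:15–13:45, 14:45–15:45, 17:15–19:00.
Jun ∩ Emeka ∩ Zara: 10:45–11:30, 12:45–13:15, 17:15–19:00.
Jun ∩ Emeka ∩ Zara ∩ Gita: 10:45–11:30, 12:45–13:15, 17:15–18:30.
Total common minutes: 45 + 30 + 75 = 150.

150 minutes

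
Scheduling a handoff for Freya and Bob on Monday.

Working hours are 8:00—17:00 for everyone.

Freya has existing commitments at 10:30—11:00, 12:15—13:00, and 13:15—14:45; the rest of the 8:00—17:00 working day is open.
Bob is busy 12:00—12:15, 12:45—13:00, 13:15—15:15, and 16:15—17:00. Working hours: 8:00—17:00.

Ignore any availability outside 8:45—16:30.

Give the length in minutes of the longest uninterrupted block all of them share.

Freya free within 08:00–17:00: 08:00–10:30, 11:00–12:15, 13:00–13:15, 14:45–17:00.
Bob free within 08:00–17:00: 08:00–12:00, 12:15–12:45, 13:00–13:15, 15:15–16:15.
Freya ∩ Bob: 08:00–10:30, 11:00–12:00, 13:00–13:15, 15:15–16:15.
Restricted to 08:45–16:30: 08:45–10:30, 11:00–12:00, 13:00–13:15, 15:15–16:15.
Common window lengths: 105, 60, 15, 60 min; longest is 105.

105 minutes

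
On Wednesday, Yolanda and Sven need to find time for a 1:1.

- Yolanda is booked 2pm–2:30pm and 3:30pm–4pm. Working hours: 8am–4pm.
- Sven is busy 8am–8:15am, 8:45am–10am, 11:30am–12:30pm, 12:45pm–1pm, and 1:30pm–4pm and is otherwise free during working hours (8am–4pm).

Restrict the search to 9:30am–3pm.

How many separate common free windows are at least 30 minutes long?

2

Yolanda free within 08:00–16:00: 08:00–14:00, 14:30–15:30.
Sven free within 08:00–16:00: 08:15–08:45, 10:00–11:30, 12:30–12:45, 13:00–13:30.
Yolanda ∩ Sven: 08:15–08:45, 10:00–11:30, 12:30–12:45, 13:00–13:30.
Restricted to 09:30–15:00: 10:00–11:30, 12:30–12:45, 13:00–13:30.
Windows ≥ 30 min: 10:00–11:30, 13:00–13:30.
That's 2 windows.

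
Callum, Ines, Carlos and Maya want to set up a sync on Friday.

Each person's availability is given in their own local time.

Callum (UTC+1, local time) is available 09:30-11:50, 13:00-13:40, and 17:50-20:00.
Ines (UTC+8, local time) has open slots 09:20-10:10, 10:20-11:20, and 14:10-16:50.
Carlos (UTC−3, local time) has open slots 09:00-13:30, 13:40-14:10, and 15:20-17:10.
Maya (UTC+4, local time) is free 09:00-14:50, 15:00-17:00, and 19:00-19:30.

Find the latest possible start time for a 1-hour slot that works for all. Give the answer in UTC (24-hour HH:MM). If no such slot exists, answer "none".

Callum → UTC: 08:30–10:50, 12:00–12:40, 16:50–19:00.
Ines → UTC: 01:20–02:10, 02:20–03:20, 06:10–08:50.
Carlos → UTC: 12:00–16:30, 16:40–17:10, 18:20–20:10.
Maya → UTC: 05:00–10:50, 11:00–13:00, 15:00–15:30.
Callum ∩ Ines: 08:30–08:50.
Callum ∩ Ines ∩ Carlos: (none).
Callum ∩ Ines ∩ Carlos ∩ Maya: (none).
Windows ≥ 60 min: (none).

none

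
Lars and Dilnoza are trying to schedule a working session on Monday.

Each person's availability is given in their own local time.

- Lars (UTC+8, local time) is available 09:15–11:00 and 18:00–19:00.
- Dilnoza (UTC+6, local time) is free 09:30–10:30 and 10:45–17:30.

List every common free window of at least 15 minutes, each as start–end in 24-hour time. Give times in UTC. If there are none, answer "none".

10:00–11:00

Lars → UTC: 01:15–03:00, 10:00–11:00.
Dilnoza → UTC: 03:30–04:30, 04:45–11:30.
Lars ∩ Dilnoza: 10:00–11:00.
Windows ≥ 15 min: 10:00–11:00.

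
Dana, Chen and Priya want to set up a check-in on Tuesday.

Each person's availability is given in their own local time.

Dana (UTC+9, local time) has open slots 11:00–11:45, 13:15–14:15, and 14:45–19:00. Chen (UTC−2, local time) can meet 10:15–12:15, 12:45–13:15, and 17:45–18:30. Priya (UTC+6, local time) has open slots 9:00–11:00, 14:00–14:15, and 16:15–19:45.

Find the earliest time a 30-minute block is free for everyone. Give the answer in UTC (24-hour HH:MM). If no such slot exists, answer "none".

Dana → UTC: 02:00–02:45, 04:15–05:15, 05:45–10:00.
Chen → UTC: 12:15–14:15, 14:45–15:15, 19:45–20:30.
Priya → UTC: 03:00–05:00, 08:00–08:15, 10:15–13:45.
Dana ∩ Chen: (none).
Dana ∩ Chen ∩ Priya: (none).
Windows ≥ 30 min: (none).

none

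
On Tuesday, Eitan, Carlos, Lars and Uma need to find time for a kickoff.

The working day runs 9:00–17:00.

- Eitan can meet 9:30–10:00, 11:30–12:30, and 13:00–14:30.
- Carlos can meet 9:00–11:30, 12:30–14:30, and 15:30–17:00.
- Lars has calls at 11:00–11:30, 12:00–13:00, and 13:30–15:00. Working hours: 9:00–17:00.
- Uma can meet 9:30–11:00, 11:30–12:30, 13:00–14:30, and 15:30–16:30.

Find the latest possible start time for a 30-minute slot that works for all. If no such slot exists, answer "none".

Lars free within 09:00–17:00: 09:00–11:00, 11:30–12:00, 13:00–13:30, 15:00–17:00.
Eitan ∩ Carlos: 09:30–10:00, 13:00–14:30.
Eitan ∩ Carlos ∩ Lars: 09:30–10:00, 13:00–13:30.
Eitan ∩ Carlos ∩ Lars ∩ Uma: 09:30–10:00, 13:00–13:30.
Windows ≥ 30 min: 09:30–10:00, 13:00–13:30.
Latest start in the last window 13:00–13:30 is 13:30 − 30 min = 13:00.

13:00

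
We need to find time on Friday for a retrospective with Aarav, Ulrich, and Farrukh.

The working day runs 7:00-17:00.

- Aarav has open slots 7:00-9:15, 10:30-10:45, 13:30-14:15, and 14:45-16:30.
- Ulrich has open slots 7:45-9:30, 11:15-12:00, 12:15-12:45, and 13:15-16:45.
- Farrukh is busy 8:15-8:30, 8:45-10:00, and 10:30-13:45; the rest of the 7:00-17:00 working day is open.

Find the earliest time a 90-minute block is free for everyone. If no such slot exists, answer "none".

14:45

Farrukh free within 07:00–17:00: 07:00–08:15, 08:30–08:45, 10:00–10:30, 13:45–17:00.
Aarav ∩ Ulrich: 07:45–09:15, 13:30–14:15, 14:45–16:30.
Aarav ∩ Ulrich ∩ Farrukh: 07:45–08:15, 08:30–08:45, 13:45–14:15, 14:45–16:30.
Windows ≥ 90 min: 14:45–16:30.
Earliest such window starts at 14:45.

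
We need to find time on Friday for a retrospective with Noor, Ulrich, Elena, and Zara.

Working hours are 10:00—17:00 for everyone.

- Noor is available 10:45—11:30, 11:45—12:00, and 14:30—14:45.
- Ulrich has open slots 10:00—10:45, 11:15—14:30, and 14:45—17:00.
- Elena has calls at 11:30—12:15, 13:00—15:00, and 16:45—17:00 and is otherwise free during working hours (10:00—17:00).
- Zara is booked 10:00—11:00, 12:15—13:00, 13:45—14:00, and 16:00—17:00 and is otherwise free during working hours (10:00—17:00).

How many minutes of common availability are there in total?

15 minutes

Elena free within 10:00–17:00: 10:00–11:30, 12:15–13:00, 15:00–16:45.
Zara free within 10:00–17:00: 11:00–12:15, 13:00–13:45, 14:00–16:00.
Noor ∩ Ulrich: 11:15–11:30, 11:45–12:00.
Noor ∩ Ulrich ∩ Elena: 11:15–11:30.
Noor ∩ Ulrich ∩ Elena ∩ Zara: 11:15–11:30.
Total common minutes: 15.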